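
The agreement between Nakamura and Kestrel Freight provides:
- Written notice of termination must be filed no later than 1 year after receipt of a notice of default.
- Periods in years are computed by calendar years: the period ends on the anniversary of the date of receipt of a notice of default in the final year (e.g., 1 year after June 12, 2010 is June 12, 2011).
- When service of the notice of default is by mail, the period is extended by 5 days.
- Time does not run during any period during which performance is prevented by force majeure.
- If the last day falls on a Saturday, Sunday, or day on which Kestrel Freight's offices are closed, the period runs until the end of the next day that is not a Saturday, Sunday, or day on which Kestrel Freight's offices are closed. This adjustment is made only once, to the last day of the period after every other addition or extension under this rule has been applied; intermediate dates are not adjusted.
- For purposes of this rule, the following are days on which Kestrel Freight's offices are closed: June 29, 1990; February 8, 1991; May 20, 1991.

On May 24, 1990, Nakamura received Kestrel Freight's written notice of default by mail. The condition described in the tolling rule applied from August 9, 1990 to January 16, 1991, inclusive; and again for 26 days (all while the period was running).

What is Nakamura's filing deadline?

1 year after May 24, 1990 is May 24, 1991.
Service was by mail, adding 5 days: May 24, 1991 + 5 days = May 29, 1991.
From August 9, 1990 through January 16, 1991 inclusive is 161 days; tolling adds 161 days: May 29, 1991 + 161 days = November 6, 1991.
Tolling adds 26 days: November 6, 1991 + 26 days = December 2, 1991.
December 2, 1991 is a Monday and not a day on which Kestrel Freight's offices are closed, so no extension applies.

December 2, 1991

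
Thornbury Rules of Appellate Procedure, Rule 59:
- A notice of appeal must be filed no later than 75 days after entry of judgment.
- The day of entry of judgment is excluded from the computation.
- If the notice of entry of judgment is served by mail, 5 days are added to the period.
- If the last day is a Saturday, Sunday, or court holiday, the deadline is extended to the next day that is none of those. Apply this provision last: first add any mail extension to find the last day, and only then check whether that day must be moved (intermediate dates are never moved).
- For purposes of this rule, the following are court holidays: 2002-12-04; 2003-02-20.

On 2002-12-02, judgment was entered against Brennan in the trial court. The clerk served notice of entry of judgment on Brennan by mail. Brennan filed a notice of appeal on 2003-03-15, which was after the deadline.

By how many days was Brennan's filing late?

22 days

75 days after 2002-12-02 is February 15, 2003.
Service was by mail, adding 5 days: February 15, 2003 + 5 days = February 20, 2003.
February 20, 2003 is a listed holiday. The next qualifying day is February 21, 2003.
The deadline is February 21, 2003; from February 21, 2003 to March 15, 2003 is 22 days.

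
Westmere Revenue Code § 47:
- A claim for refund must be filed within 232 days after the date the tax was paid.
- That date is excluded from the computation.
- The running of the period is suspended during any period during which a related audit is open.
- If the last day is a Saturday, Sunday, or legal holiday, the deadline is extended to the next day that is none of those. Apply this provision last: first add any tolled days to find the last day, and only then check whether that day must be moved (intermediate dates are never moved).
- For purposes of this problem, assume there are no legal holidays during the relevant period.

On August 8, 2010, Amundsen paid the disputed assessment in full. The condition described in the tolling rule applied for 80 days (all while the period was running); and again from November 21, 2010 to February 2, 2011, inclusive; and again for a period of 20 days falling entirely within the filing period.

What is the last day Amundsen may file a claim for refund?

232 days after August 8, 2010 is March 28, 2011.
Tolling adds 80 days: March 28, 2011 + 80 days = June 16, 2011.
From November 21, 2010 through February 2, 2011 inclusive is 74 days; tolling adds 74 days: June 16, 2011 + 74 days = August 29, 2011.
Tolling adds 20 days: August 29, 2011 + 20 days = September 18, 2011.
September 18, 2011 is Sunday. The next qualifying day is September 19, 2011.

September 19, 2011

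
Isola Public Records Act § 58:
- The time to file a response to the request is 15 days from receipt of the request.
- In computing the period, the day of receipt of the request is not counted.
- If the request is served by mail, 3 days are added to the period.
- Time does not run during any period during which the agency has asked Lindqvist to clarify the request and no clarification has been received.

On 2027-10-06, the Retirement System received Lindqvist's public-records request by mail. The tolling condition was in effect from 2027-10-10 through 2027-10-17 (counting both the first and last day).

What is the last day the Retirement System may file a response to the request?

15 days after 2027-10-06 is October 21, 2027.
Service was by mail, adding 3 days: October 21, 2027 + 3 days = October 24, 2027.
From October 10, 2027 through October 17, 2027 inclusive is 8 days; tolling adds 8 days: October 24, 2027 + 8 days = November 1, 2027.

November 1, 2027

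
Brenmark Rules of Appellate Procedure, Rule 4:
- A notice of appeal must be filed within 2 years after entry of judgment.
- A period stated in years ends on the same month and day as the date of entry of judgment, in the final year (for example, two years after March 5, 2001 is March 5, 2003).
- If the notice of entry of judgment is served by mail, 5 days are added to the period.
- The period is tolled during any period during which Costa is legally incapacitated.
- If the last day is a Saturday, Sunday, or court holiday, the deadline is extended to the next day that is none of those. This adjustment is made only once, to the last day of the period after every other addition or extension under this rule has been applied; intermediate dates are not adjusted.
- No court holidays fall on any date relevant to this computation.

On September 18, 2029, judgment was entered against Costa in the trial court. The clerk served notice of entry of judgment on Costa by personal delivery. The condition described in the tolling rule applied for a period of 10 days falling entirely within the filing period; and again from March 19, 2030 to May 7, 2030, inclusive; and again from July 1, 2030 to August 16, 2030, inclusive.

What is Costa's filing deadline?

January 5, 2032

2 years after September 18, 2029 is September 18, 2031.
Service was not by mail, so no mail extension applies.
Tolling adds 10 days: September 18, 2031 + 10 days = September 28, 2031.
From March 19, 2030 through May 7, 2030 inclusive is 50 days; tolling adds 50 days: September 28, 2031 + 50 days = November 17, 2031.
From July 1, 2030 through August 16, 2030 inclusive is 47 days; tolling adds 47 days: November 17, 2031 + 47 days = January 3, 2032.
January 3, 2032 is Saturday; January 4, 2032 is Sunday. The next qualifying day is January 5, 2032.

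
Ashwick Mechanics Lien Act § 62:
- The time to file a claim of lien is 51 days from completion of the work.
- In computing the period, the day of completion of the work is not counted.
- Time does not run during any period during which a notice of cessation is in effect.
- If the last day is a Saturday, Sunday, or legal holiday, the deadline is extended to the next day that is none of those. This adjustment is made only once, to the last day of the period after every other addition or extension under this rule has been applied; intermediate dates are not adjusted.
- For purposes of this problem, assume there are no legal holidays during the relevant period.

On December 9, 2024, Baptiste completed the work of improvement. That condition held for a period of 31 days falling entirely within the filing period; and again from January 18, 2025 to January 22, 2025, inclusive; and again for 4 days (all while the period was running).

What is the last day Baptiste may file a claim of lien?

51 days after December 9, 2024 is January 29, 2025.
Tolling adds 31 days: January 29, 2025 + 31 days = March 1, 2025.
From January 18, 2025 through January 22, 2025 inclusive is 5 days; tolling adds 5 days: March 1, 2025 + 5 days = March 6, 2025.
Tolling adds 4 days: March 6, 2025 + 4 days = March 10, 2025.
March 10, 2025 is a Monday and not a legal holiday, so no extension applies.

March 10, 2025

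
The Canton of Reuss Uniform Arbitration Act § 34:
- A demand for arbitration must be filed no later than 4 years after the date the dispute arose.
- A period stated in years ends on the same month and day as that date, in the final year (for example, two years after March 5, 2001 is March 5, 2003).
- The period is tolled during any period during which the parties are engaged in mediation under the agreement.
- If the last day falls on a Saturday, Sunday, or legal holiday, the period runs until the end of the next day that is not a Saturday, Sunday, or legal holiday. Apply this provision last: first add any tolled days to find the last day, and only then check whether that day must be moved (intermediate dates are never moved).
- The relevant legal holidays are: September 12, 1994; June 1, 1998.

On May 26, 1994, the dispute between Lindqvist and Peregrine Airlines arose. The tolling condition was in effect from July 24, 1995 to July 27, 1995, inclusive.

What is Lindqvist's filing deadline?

4 years after May 26, 1994 is May 26, 1998.
From July 24, 1995 through July 27, 1995 inclusive is 4 days; tolling adds 4 days: May 26, 1998 + 4 days = May 30, 1998.
May 30, 1998 is Saturday; May 31, 1998 is Sunday; June 1, 1998 is a listed holiday. The next qualifying day is June 2, 1998.

June 2, 1998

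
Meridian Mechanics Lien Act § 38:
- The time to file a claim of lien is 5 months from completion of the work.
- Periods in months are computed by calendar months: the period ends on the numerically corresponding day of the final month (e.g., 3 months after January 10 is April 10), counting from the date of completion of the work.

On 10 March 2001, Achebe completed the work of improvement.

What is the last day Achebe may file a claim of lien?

August 10, 2001

5 months after 10 March 2001 is August 10, 2001.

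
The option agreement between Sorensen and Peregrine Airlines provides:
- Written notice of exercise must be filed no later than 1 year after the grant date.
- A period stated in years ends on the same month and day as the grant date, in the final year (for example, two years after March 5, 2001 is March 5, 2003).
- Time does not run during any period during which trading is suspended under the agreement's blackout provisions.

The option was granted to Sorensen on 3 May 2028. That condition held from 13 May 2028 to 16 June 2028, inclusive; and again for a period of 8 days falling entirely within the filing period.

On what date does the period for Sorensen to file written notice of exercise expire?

June 15, 2029

1 year after 3 May 2028 is May 3, 2029.
From May 13, 2028 through June 16, 2028 inclusive is 35 days; tolling adds 35 days: May 3, 2029 + 35 days = June 7, 2029.
Tolling adds 8 days: June 7, 2029 + 8 days = June 15, 2029.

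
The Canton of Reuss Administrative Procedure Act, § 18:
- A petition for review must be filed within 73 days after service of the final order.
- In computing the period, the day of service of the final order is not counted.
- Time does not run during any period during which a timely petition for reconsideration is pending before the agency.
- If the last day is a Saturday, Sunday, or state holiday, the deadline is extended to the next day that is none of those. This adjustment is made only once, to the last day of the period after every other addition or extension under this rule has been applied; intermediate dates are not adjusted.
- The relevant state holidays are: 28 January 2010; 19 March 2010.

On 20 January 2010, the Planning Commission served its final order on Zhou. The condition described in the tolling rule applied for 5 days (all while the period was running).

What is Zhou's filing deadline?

April 8, 2010

73 days after 20 January 2010 is April 3, 2010.
Tolling adds 5 days: April 3, 2010 + 5 days = April 8, 2010.
April 8, 2010 is a Thursday and not a state holiday, so no extension applies.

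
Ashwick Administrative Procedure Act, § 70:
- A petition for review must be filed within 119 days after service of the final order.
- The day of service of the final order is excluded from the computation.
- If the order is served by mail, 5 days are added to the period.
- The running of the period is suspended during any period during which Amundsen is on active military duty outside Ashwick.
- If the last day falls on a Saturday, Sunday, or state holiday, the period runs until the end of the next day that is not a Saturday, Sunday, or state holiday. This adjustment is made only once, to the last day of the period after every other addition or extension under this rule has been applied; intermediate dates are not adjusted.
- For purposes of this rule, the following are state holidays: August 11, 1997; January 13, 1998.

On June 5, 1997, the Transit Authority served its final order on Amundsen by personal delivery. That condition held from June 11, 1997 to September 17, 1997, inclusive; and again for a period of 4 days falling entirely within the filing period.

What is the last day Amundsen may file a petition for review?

January 14, 1998

119 days after June 5, 1997 is October 2, 1997.
Service was not by mail, so no mail extension applies.
From June 11, 1997 through September 17, 1997 inclusive is 99 days; tolling adds 99 days: October 2, 1997 + 99 days = January 9, 1998.
Tolling adds 4 days: January 9, 1998 + 4 days = January 13, 1998.
January 13, 1998 is a listed holiday. The next qualifying day is January 14, 1998.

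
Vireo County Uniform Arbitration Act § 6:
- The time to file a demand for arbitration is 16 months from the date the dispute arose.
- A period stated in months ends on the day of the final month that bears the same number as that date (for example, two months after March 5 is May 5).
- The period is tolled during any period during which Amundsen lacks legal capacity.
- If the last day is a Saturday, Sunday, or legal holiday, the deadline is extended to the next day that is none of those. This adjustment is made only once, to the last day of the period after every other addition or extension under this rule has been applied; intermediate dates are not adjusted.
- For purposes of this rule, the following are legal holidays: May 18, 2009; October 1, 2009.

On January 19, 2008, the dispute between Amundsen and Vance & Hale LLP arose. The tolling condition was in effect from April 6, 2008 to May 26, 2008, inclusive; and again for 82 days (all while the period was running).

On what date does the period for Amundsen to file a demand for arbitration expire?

September 29, 2009

16 months after January 19, 2008 is May 19, 2009.
From April 6, 2008 through May 26, 2008 inclusive is 51 days; tolling adds 51 days: May 19, 2009 + 51 days = July 9, 2009.
Tolling adds 82 days: July 9, 2009 + 82 days = September 29, 2009.
September 29, 2009 is a Tuesday and not a legal holiday, so no extension applies.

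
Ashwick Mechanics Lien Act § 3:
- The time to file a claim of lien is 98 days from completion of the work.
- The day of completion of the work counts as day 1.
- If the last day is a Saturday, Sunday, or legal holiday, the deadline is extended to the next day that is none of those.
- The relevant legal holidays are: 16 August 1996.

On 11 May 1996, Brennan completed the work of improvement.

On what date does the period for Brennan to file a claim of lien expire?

Counting 11 May 1996 as day 1, day 98 is August 16, 1996.
August 16, 1996 is a listed holiday; August 17, 1996 is Saturday; August 18, 1996 is Sunday. The next qualifying day is August 19, 1996.

August 19, 1996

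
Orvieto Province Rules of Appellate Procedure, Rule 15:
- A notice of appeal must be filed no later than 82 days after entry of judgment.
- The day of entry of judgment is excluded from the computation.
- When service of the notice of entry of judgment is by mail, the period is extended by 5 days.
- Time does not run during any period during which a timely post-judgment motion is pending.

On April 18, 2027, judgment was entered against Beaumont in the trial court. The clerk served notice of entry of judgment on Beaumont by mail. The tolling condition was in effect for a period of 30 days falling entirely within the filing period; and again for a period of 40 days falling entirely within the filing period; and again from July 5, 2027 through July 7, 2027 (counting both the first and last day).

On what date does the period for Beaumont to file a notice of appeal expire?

82 days after April 18, 2027 is July 9, 2027.
Service was by mail, adding 5 days: July 9, 2027 + 5 days = July 14, 2027.
Tolling adds 30 days: July 14, 2027 + 30 days = August 13, 2027.
Tolling adds 40 days: August 13, 2027 + 40 days = September 22, 2027.
From July 5, 2027 through July 7, 2027 inclusive is 3 days; tolling adds 3 days: September 22, 2027 + 3 days = September 25, 2027.

September 25, 2027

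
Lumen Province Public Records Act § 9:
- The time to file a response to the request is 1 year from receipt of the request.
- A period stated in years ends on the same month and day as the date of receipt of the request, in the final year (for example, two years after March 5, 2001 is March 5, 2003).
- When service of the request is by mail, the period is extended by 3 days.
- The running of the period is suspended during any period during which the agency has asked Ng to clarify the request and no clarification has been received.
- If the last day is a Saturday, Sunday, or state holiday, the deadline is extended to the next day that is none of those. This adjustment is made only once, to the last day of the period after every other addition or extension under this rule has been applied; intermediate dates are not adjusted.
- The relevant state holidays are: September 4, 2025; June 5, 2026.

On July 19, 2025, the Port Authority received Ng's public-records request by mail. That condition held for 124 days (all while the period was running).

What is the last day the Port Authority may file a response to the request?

1 year after July 19, 2025 is July 19, 2026.
Service was by mail, adding 3 days: July 19, 2026 + 3 days = July 22, 2026.
Tolling adds 124 days: July 22, 2026 + 124 days = November 23, 2026.
November 23, 2026 is a Monday and not a state holiday, so no extension applies.

November 23, 2026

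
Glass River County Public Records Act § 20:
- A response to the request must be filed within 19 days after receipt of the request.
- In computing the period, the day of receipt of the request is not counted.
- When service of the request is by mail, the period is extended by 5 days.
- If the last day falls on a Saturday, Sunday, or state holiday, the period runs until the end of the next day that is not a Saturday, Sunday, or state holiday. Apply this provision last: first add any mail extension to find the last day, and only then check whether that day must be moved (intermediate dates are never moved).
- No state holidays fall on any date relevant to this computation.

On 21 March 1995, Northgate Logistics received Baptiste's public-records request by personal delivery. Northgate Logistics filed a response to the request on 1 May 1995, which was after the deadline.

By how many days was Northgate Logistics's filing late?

21 days

19 days after 21 March 1995 is April 9, 1995.
Service was not by mail, so no mail extension applies.
April 9, 1995 is Sunday. The next qualifying day is April 10, 1995.
The deadline is April 10, 1995; from April 10, 1995 to May 1, 1995 is 21 days.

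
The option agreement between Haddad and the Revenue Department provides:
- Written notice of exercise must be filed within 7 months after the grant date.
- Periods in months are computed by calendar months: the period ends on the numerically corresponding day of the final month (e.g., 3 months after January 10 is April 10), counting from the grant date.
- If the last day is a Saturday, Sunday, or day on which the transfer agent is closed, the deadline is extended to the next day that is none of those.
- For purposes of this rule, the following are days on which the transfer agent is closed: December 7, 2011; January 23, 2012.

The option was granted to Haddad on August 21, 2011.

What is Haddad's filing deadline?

March 21, 2012

7 months after August 21, 2011 is March 21, 2012.
March 21, 2012 is a Wednesday and not a day on which the transfer agent is closed, so no extension applies.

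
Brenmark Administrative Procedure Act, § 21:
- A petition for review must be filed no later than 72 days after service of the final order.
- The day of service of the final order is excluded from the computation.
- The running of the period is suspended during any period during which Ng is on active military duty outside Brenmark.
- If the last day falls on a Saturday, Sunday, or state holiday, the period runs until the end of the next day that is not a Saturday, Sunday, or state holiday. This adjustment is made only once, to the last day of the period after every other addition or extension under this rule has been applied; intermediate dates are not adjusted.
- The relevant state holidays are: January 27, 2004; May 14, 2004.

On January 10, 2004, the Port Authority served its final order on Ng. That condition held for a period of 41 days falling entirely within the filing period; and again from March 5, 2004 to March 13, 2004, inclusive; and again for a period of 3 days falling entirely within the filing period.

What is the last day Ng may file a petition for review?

May 17, 2004

72 days after January 10, 2004 is March 22, 2004.
Tolling adds 41 days: March 22, 2004 + 41 days = May 2, 2004.
From March 5, 2004 through March 13, 2004 inclusive is 9 days; tolling adds 9 days: May 2, 2004 + 9 days = May 11, 2004.
Tolling adds 3 days: May 11, 2004 + 3 days = May 14, 2004.
May 14, 2004 is a listed holiday; May 15, 2004 is Saturday; May 16, 2004 is Sunday. The next qualifying day is May 17, 2004.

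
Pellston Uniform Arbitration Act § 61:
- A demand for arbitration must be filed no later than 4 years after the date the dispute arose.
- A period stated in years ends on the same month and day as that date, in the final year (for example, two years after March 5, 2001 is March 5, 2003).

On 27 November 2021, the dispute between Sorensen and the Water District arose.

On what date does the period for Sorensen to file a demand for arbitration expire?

November 27, 2025

4 years after 27 November 2021 is November 27, 2025.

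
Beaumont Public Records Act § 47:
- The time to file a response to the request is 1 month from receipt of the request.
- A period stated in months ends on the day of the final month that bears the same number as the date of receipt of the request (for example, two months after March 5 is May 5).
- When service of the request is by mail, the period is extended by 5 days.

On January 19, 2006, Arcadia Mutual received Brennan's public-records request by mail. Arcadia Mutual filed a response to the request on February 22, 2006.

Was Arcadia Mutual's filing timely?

1 month after January 19, 2006 is February 19, 2006.
Service was by mail, adding 5 days: February 19, 2006 + 5 days = February 24, 2006.
The deadline is February 24, 2006; the filing on February 22, 2006 is on or before that date.

Yes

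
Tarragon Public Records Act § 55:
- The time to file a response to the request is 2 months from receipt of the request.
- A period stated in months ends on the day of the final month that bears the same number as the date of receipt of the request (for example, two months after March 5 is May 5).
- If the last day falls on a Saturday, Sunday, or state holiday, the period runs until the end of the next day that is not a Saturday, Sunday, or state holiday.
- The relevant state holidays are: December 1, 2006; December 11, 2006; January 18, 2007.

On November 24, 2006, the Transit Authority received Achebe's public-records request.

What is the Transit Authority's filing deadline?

2 months after November 24, 2006 is January 24, 2007.
January 24, 2007 is a Wednesday and not a state holiday, so no extension applies.

January 24, 2007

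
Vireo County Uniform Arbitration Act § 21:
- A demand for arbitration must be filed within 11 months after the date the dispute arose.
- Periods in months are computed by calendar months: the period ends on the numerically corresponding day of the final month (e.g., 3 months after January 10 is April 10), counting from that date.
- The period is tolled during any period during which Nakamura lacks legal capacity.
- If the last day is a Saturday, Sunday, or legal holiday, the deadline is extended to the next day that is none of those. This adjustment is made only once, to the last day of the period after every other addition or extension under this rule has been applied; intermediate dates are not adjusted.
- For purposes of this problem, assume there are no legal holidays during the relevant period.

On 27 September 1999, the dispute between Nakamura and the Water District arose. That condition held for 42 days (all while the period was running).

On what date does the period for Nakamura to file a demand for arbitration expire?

11 months after 27 September 1999 is August 27, 2000.
Tolling adds 42 days: August 27, 2000 + 42 days = October 8, 2000.
October 8, 2000 is Sunday. The next qualifying day is October 9, 2000.

October 9, 2000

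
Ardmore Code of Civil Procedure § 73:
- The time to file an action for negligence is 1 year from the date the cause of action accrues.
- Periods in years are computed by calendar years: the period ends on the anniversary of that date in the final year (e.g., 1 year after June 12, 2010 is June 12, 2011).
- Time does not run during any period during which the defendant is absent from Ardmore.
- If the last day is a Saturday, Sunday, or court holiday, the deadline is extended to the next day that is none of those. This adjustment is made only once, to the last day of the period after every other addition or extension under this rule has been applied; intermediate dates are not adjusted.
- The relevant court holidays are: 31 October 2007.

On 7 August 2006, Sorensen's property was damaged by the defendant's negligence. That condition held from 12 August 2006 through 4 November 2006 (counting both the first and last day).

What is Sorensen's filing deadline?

1 year after 7 August 2006 is August 7, 2007.
From August 12, 2006 through November 4, 2006 inclusive is 85 days; tolling adds 85 days: August 7, 2007 + 85 days = October 31, 2007.
October 31, 2007 is a listed holiday. The next qualifying day is November 1, 2007.

November 1, 2007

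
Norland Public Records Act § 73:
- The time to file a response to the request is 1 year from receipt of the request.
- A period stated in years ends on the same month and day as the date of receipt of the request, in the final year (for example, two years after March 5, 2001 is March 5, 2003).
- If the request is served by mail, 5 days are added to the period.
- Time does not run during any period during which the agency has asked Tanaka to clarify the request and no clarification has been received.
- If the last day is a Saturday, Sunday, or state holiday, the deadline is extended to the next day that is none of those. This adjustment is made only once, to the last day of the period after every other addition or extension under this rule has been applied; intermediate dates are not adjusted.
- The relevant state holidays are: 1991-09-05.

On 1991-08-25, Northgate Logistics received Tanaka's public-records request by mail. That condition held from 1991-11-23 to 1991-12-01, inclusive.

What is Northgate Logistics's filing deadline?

September 8, 1992

1 year after 1991-08-25 is August 25, 1992.
Service was by mail, adding 5 days: August 25, 1992 + 5 days = August 30, 1992.
From November 23, 1991 through December 1, 1991 inclusive is 9 days; tolling adds 9 days: August 30, 1992 + 9 days = September 8, 1992.
September 8, 1992 is a Tuesday and not a state holiday, so no extension applies.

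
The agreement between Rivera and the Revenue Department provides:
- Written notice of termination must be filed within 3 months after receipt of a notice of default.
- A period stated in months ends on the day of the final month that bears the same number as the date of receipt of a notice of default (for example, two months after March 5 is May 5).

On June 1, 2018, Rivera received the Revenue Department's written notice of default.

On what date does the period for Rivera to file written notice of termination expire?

September 1, 2018

3 months after June 1, 2018 is September 1, 2018.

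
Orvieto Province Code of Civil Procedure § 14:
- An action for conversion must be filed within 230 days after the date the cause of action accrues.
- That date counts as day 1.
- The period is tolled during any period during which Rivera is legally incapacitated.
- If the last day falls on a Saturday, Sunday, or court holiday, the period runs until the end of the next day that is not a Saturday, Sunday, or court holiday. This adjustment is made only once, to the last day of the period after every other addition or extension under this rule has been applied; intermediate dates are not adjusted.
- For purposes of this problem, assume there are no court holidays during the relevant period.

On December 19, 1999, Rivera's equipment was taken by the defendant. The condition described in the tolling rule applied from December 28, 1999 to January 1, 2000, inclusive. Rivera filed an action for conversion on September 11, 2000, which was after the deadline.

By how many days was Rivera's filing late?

Counting December 19, 1999 as day 1, day 230 is August 4, 2000.
From December 28, 1999 through January 1, 2000 inclusive is 5 days; tolling adds 5 days: August 4, 2000 + 5 days = August 9, 2000.
August 9, 2000 is a Wednesday and not a court holiday, so no extension applies.
The deadline is August 9, 2000; from August 9, 2000 to September 11, 2000 is 33 days.

33 days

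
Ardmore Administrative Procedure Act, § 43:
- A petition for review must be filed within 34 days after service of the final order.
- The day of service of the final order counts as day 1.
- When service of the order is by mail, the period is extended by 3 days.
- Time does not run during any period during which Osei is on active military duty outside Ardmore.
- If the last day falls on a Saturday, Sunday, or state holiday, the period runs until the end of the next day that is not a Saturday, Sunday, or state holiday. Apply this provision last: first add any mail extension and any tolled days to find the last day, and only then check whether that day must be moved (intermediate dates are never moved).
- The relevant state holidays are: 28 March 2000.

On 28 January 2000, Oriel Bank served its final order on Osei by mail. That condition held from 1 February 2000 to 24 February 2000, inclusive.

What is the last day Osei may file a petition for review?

Counting 28 January 2000 as day 1, day 34 is March 1, 2000.
Service was by mail, adding 3 days: March 1, 2000 + 3 days = March 4, 2000.
From February 1, 2000 through February 24, 2000 inclusive is 24 days; tolling adds 24 days: March 4, 2000 + 24 days = March 28, 2000.
March 28, 2000 is a listed holiday. The next qualifying day is March 29, 2000.

March 29, 2000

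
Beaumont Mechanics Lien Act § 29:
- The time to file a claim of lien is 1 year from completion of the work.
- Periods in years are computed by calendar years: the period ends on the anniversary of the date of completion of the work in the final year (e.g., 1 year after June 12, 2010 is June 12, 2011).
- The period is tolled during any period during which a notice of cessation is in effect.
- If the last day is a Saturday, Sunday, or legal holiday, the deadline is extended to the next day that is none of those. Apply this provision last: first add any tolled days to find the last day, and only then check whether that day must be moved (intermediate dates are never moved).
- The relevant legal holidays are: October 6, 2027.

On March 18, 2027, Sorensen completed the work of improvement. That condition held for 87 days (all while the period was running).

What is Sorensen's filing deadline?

1 year after March 18, 2027 is March 18, 2028.
Tolling adds 87 days: March 18, 2028 + 87 days = June 13, 2028.
June 13, 2028 is a Tuesday and not a legal holiday, so no extension applies.

June 13, 2028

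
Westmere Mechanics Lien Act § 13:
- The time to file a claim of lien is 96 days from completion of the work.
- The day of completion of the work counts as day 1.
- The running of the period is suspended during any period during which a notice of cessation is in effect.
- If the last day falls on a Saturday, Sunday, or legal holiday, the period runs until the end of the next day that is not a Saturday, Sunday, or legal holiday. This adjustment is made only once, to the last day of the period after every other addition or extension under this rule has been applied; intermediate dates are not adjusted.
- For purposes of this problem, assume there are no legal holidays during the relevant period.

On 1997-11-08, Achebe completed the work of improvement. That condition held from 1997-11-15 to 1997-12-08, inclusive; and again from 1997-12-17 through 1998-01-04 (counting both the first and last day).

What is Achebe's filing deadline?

March 26, 1998

Counting 1997-11-08 as day 1, day 96 is February 11, 1998.
From November 15, 1997 through December 8, 1997 inclusive is 24 days; tolling adds 24 days: February 11, 1998 + 24 days = March 7, 1998.
From December 17, 1997 through January 4, 1998 inclusive is 19 days; tolling adds 19 days: March 7, 1998 + 19 days = March 26, 1998.
March 26, 1998 is a Thursday and not a legal holiday, so no extension applies.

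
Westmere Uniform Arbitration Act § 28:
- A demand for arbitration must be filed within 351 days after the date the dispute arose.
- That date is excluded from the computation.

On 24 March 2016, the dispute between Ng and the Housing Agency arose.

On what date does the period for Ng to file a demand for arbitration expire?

351 days after 24 March 2016 is March 10, 2017.

March 10, 2017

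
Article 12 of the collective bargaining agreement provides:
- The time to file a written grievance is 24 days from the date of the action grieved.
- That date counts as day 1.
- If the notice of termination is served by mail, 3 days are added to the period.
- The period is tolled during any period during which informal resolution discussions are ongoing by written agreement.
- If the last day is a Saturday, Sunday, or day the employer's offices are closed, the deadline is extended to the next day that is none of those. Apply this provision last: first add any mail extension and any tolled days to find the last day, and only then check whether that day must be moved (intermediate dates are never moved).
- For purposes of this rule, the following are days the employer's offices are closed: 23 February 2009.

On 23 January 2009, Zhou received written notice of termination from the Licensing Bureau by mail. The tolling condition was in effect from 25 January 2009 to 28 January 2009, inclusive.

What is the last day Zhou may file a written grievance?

February 24, 2009

Counting 23 January 2009 as day 1, day 24 is February 15, 2009.
Service was by mail, adding 3 days: February 15, 2009 + 3 days = February 18, 2009.
From January 25, 2009 through January 28, 2009 inclusive is 4 days; tolling adds 4 days: February 18, 2009 + 4 days = February 22, 2009.
February 22, 2009 is Sunday; February 23, 2009 is a listed holiday. The next qualifying day is February 24, 2009.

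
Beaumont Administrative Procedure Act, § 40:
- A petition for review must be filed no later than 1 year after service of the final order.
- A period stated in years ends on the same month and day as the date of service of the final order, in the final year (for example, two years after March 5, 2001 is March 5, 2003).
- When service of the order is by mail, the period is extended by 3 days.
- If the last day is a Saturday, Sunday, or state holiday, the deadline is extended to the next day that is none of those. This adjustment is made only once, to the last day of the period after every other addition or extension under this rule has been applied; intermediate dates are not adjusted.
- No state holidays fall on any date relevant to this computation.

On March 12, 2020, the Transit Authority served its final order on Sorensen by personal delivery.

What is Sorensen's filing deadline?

1 year after March 12, 2020 is March 12, 2021.
Service was not by mail, so no mail extension applies.
March 12, 2021 is a Friday and not a state holiday, so no extension applies.

March 12, 2021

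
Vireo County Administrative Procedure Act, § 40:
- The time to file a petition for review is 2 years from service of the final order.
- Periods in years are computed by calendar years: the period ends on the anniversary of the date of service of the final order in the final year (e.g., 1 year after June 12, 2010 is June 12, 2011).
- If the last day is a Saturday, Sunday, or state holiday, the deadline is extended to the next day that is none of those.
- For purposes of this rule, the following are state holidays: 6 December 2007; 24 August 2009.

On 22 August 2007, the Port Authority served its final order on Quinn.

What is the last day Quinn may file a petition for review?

2 years after 22 August 2007 is August 22, 2009.
August 22, 2009 is Saturday; August 23, 2009 is Sunday; August 24, 2009 is a listed holiday. The next qualifying day is August 25, 2009.

August 25, 2009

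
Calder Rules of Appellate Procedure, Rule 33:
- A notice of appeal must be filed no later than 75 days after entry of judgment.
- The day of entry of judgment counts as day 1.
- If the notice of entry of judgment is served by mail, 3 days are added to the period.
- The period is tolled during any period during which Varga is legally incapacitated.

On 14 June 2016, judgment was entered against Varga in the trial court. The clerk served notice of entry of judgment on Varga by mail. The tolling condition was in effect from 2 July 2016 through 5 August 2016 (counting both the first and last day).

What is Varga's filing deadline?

October 4, 2016

Counting 14 June 2016 as day 1, day 75 is August 27, 2016.
Service was by mail, adding 3 days: August 27, 2016 + 3 days = August 30, 2016.
From July 2, 2016 through August 5, 2016 inclusive is 35 days; tolling adds 35 days: August 30, 2016 + 35 days = October 4, 2016.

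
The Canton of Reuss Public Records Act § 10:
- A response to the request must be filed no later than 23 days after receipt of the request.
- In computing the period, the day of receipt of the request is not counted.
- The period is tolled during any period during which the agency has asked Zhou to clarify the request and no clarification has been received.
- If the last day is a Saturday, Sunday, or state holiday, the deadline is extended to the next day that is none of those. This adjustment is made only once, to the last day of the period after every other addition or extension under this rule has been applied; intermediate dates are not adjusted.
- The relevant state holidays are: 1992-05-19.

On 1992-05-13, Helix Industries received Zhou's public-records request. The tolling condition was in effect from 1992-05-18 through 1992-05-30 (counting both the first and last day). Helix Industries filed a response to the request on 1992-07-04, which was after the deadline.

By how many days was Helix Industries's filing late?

23 days after 1992-05-13 is June 5, 1992.
From May 18, 1992 through May 30, 1992 inclusive is 13 days; tolling adds 13 days: June 5, 1992 + 13 days = June 18, 1992.
June 18, 1992 is a Thursday and not a state holiday, so no extension applies.
The deadline is June 18, 1992; from June 18, 1992 to July 4, 1992 is 16 days.

16 days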